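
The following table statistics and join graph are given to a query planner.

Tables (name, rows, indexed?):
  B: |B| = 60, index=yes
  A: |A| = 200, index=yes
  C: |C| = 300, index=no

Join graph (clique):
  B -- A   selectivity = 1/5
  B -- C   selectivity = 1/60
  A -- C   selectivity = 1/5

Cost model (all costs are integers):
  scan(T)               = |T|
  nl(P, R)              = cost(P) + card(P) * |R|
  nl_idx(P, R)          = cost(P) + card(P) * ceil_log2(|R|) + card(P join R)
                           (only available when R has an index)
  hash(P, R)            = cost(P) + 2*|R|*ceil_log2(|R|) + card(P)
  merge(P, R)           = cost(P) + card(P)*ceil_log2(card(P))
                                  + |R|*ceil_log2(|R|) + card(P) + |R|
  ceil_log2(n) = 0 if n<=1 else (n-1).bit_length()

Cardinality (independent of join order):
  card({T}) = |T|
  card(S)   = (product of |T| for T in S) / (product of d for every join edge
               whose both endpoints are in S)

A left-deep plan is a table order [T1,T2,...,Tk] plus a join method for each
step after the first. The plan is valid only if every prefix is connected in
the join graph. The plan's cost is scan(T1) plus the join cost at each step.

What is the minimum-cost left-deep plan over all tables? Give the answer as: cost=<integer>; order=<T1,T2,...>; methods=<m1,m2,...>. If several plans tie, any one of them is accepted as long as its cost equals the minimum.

cost=4820; order=C,B,A; methods=hash,hash

Selinger DP (subsets sized 1..n):
  {B}: scan cost=60, card=60
  {A}: scan cost=200, card=200
  {C}: scan cost=300, card=300
  {AB}: card=2400; try (B,hash)→1120, (A,merge)→2280, (B,merge)→2420, (A,nl_idx)→2940, (A,hash)→3320, (B,nl_idx)→3800 …(+2); best=1120 via (B,hash)
  {BC}: card=300; try (B,hash)→1320, (B,nl_idx)→2400, (C,merge)→3480, (B,merge)→3720, (C,hash)→5520, (C,nl)→18060 …(+1); best=1320 via (B,hash)
  {AC}: card=12000; try (A,hash)→3800, (C,merge)→5000, (A,merge)→5100, (C,hash)→5800, (A,nl_idx)→14700, (C,nl)→60200 …(+1); best=3800 via (A,hash)
  {ABC}: card=2400; try (A,hash)→4820, (A,merge)→6120, (A,nl_idx)→6120, (C,hash)→8920, (B,hash)→16520, (C,merge)→35320 …(+5); best=4820 via (A,hash)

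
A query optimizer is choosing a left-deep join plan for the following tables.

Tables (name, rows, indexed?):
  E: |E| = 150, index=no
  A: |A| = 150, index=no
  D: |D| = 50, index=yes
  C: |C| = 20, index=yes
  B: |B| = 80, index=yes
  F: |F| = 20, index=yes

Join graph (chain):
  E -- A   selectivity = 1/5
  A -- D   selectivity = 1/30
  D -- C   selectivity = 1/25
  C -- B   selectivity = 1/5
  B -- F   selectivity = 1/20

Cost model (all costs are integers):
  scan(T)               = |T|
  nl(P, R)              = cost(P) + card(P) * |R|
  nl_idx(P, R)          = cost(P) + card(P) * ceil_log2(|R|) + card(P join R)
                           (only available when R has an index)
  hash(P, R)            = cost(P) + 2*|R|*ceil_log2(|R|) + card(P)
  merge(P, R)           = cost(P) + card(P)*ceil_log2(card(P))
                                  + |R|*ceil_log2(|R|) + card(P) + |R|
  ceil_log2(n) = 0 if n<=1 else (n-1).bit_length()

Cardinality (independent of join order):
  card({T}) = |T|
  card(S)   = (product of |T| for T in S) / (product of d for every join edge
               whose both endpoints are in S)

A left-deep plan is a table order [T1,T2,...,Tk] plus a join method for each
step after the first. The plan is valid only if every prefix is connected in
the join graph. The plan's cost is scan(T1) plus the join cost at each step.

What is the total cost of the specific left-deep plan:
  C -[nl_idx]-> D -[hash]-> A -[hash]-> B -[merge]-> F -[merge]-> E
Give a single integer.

step 1: scan C: cost=20, card=20
step 2: join D via nl_idx
    card(P join D) = 20*50/(25) = 40
    cost = 20 + 20*6 + 40 = 180
step 3: join A via hash
    card(P join A) = 40*150/(30) = 200
    cost = 180 + 2*150*8 + 40 = 2620
step 4: join B via hash
    card(P join B) = 200*80/(5) = 3200
    cost = 2620 + 2*80*7 + 200 = 3940
step 5: join F via merge
    card(P join F) = 3200*20/(20) = 3200
    cost = 3940 + 3200*12 + 20*5 + 3200 + 20 = 45660
step 6: join E via merge
    card(P join E) = 3200*150/(5) = 96000
    cost = 45660 + 3200*12 + 150*8 + 3200 + 150 = 88610

88610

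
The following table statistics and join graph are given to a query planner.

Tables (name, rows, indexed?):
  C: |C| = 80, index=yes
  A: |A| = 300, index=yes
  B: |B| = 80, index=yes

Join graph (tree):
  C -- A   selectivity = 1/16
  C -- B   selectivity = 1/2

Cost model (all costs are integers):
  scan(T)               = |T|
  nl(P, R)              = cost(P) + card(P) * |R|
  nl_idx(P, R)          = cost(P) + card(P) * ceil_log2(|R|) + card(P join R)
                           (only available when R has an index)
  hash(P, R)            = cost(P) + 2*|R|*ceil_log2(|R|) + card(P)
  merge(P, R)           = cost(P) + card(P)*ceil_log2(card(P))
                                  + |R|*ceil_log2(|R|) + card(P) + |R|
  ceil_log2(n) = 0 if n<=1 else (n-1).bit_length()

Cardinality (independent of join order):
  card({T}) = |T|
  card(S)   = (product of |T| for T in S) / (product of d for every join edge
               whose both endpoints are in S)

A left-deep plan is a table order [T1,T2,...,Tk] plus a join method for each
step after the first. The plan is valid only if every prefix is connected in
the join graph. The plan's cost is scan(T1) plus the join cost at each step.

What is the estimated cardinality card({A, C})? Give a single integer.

1500

Tables in S: A(300), C(80)
Edges inside S: C-A(d=16)
numerator = 300 * 80 = 24000
denominator = 16 = 16
card(S) = 24000 / 16 = 1500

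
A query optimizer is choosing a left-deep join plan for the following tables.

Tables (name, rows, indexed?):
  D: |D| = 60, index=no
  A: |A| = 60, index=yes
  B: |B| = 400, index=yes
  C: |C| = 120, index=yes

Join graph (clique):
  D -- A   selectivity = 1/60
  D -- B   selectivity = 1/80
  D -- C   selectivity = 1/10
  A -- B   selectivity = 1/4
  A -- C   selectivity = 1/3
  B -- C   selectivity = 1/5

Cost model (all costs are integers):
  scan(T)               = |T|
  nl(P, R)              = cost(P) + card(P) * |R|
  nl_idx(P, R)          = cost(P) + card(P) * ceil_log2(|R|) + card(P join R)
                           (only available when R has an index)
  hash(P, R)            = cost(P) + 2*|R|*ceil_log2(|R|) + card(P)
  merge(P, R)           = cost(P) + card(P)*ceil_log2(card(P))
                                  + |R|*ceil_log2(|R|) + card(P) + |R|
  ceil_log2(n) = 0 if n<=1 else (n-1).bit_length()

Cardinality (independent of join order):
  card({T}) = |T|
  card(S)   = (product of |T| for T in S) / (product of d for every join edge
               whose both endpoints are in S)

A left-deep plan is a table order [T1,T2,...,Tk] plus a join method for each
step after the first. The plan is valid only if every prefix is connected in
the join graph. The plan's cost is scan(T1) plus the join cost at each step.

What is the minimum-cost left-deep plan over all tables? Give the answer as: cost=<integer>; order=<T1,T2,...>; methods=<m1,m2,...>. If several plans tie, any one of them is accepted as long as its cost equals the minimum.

Selinger DP (subsets sized 1..n):
  {D}: scan cost=60, card=60
  {A}: scan cost=60, card=60
  {B}: scan cost=400, card=400
  {C}: scan cost=120, card=120
  {AD}: card=60; try (A,nl_idx)→480, (D,hash)→840, (A,hash)→840, (D,merge)→900, (A,merge)→900, (D,nl)→3660 …(+1); best=480 via (A,nl_idx)
  {BD}: card=300; try (B,nl_idx)→900, (D,hash)→1520, (B,merge)→4480, (D,merge)→4820, (B,hash)→7320, (B,nl)→24060 …(+1); best=900 via (B,nl_idx)
  {CD}: card=720; try (D,hash)→960, (C,nl_idx)→1200, (C,merge)→1440, (D,merge)→1500, (C,hash)→1800, (C,nl)→7260 …(+1); best=960 via (D,hash)
  {AB}: card=6000; try (A,hash)→1520, (B,merge)→4480, (A,merge)→4820, (B,nl_idx)→6600, (B,hash)→7320, (A,nl_idx)→8800 …(+2); best=1520 via (A,hash)
  {AC}: card=2400; try (A,hash)→960, (C,merge)→1440, (A,merge)→1500, (C,hash)→1800, (C,nl_idx)→2880, (A,nl_idx)→3240 …(+2); best=960 via (A,hash)
  {BC}: card=9600; try (C,hash)→2480, (B,merge)→5080, (C,merge)→5360, (B,hash)→7440, (B,nl_idx)→10800, (C,nl_idx)→12800 …(+2); best=2480 via (C,hash)
  {ABD}: card=75; try (B,nl_idx)→1095, (A,hash)→1920, (A,nl_idx)→2775, (A,merge)→4320, (B,merge)→4900, (B,hash)→7740 …(+5); best=1095 via (B,nl_idx)
  {ACD}: card=240; try (C,nl_idx)→1140, (C,merge)→1860, (C,hash)→2220, (A,hash)→2400, (D,hash)→4080, (A,nl_idx)→5520 …(+5); best=1140 via (C,nl_idx)
  {BCD}: card=720; try (C,hash)→2880, (C,nl_idx)→3720, (C,merge)→4860, (B,nl_idx)→8160, (B,hash)→8880, (D,hash)→12800 …(+5); best=2880 via (C,hash)
  {ABC}: card=48000; try (C,hash)→9200, (B,hash)→10560, (A,hash)→12800, (B,merge)→36160, (B,nl_idx)→70560, (C,merge)→86480 …(+6); best=9200 via (C,hash)
  {ABCD}: card=60; try (C,nl_idx)→1680, (C,merge)→2655, (C,hash)→2850, (B,nl_idx)→3360, (A,hash)→4320, (A,nl_idx)→7260 …(+9); best=1680 via (C,nl_idx)

cost=1680; order=D,A,B,C; methods=nl_idx,nl_idx,nl_idx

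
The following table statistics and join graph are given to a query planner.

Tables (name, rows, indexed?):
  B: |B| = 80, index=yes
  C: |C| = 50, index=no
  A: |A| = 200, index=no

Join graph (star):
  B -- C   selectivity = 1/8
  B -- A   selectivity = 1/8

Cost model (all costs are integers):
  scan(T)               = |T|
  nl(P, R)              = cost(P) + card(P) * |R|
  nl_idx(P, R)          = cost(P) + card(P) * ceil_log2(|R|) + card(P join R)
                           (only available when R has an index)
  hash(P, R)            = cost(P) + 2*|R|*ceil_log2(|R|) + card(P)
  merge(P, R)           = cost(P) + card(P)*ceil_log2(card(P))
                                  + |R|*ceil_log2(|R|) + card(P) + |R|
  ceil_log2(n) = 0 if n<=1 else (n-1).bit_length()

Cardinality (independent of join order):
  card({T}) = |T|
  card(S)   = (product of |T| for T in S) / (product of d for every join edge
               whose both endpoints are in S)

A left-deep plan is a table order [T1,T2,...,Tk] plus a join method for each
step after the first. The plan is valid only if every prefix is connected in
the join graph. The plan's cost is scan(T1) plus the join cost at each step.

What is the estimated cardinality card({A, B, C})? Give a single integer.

Tables in S: A(200), B(80), C(50)
Edges inside S: B-C(d=8), B-A(d=8)
numerator = 200 * 80 * 50 = 800000
denominator = 8 * 8 = 64
card(S) = 800000 / 64 = 12500

12500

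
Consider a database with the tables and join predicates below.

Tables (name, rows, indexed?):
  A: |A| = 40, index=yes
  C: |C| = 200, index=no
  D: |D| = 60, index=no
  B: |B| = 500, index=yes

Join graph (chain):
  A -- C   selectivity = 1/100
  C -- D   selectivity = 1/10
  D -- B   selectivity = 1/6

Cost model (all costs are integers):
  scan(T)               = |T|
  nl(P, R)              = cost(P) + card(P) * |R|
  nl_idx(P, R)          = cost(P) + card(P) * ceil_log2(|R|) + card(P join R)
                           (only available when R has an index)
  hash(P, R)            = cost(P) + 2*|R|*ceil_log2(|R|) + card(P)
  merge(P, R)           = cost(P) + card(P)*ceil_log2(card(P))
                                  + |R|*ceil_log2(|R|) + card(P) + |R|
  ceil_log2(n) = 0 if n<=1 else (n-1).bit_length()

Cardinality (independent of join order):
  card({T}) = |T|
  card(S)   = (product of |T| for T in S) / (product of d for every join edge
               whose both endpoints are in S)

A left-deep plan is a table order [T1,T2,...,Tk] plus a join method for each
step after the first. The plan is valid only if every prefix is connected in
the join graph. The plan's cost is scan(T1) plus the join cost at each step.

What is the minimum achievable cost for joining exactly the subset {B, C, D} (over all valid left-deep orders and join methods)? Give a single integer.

9920

Selinger DP over subsets of {B,C,D}:
  {C}: scan cost=200, card=200
  {D}: scan cost=60, card=60
  {B}: scan cost=500, card=500
  {CD}: card=1200; try (D,hash)→1120, (C,merge)→2280, (D,merge)→2420, (C,hash)→3320, (C,nl)→12060, (D,nl)→12200; best=1120 via (D,hash)
  {BD}: card=5000; try (D,hash)→1720, (B,merge)→5480, (B,nl_idx)→5600, (D,merge)→5920, (B,hash)→9120, (B,nl)→30060 …(+1); best=1720 via (D,hash)
  {BCD}: card=100000; try (C,hash)→9920, (B,hash)→11320, (B,merge)→20520, (C,merge)→73520, (B,nl_idx)→111920, (B,nl)→601120 …(+1); best=9920 via (C,hash)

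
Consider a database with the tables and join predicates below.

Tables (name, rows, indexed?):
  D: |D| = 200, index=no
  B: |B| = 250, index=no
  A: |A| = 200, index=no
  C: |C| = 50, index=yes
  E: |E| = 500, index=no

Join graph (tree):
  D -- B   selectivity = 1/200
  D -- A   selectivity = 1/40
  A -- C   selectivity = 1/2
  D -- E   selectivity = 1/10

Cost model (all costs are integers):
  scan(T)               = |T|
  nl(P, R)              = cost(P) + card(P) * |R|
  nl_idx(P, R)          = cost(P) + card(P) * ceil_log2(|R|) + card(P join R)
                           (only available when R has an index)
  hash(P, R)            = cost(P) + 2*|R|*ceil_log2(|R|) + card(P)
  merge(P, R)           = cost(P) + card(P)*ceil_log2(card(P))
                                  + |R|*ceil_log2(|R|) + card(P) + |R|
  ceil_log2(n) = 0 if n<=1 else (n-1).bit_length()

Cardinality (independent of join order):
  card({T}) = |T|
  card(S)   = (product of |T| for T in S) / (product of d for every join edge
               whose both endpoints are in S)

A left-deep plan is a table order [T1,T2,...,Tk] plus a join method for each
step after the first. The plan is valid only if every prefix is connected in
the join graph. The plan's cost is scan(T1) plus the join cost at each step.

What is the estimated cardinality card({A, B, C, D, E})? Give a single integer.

Tables in S: A(200), B(250), C(50), D(200), E(500)
Edges inside S: D-B(d=200), D-A(d=40), A-C(d=2), D-E(d=10)
numerator = 200 * 250 * 50 * 200 * 500 = 250000000000
denominator = 200 * 40 * 2 * 10 = 160000
card(S) = 250000000000 / 160000 = 1562500

1562500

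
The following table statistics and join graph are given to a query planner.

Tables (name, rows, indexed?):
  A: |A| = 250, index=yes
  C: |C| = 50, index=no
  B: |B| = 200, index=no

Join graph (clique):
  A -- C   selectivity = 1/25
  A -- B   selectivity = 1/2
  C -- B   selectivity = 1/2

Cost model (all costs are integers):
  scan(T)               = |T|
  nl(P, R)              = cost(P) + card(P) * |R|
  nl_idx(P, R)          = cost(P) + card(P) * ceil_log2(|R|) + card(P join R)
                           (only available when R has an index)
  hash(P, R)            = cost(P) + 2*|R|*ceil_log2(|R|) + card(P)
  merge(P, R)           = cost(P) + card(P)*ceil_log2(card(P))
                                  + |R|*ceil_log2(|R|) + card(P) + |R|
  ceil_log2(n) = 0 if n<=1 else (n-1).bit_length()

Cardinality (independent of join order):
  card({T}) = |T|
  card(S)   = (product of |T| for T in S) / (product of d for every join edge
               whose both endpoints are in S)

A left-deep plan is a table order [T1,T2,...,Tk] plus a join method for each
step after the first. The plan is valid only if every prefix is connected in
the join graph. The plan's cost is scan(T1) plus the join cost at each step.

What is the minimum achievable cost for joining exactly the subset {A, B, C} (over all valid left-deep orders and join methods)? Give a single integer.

4650

Selinger DP over subsets of {A,B,C}:
  {A}: scan cost=250, card=250
  {C}: scan cost=50, card=50
  {B}: scan cost=200, card=200
  {AC}: card=500; try (A,nl_idx)→950, (C,hash)→1100, (A,merge)→2650, (C,merge)→2850, (A,hash)→4100, (A,nl)→12550 …(+1); best=950 via (A,nl_idx)
  {AB}: card=25000; try (B,hash)→3700, (A,merge)→4250, (B,merge)→4300, (A,hash)→4400, (A,nl_idx)→26800, (A,nl)→50200 …(+1); best=3700 via (B,hash)
  {BC}: card=5000; try (C,hash)→1000, (B,merge)→2200, (C,merge)→2350, (B,hash)→3300, (B,nl)→10050, (C,nl)→10200; best=1000 via (C,hash)
  {ABC}: card=25000; try (B,hash)→4650, (B,merge)→7750, (A,hash)→10000, (C,hash)→29300, (A,nl_idx)→66000, (A,merge)→73250 …(+4); best=4650 via (B,hash)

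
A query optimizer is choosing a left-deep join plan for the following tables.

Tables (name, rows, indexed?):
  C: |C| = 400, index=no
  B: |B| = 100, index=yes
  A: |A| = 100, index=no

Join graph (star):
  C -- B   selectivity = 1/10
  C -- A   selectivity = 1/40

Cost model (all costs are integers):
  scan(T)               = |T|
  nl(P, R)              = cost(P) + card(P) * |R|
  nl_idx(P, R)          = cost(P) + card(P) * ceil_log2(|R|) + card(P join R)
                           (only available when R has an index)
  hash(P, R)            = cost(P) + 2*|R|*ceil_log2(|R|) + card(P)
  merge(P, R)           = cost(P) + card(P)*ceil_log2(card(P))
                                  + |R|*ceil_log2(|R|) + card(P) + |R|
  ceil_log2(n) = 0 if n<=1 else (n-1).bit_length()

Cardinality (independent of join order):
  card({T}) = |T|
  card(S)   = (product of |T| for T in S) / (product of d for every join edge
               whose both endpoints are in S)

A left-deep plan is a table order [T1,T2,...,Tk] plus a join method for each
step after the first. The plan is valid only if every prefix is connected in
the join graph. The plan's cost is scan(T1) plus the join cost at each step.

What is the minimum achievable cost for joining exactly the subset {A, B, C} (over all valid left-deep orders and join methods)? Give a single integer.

Selinger DP over subsets of {A,B,C}:
  {C}: scan cost=400, card=400
  {B}: scan cost=100, card=100
  {A}: scan cost=100, card=100
  {BC}: card=4000; try (B,hash)→2200, (C,merge)→4900, (B,merge)→5200, (B,nl_idx)→7200, (C,hash)→7400, (C,nl)→40100 …(+1); best=2200 via (B,hash)
  {AC}: card=1000; try (A,hash)→2200, (C,merge)→4900, (A,merge)→5200, (C,hash)→7400, (C,nl)→40100, (A,nl)→40400; best=2200 via (A,hash)
  {ABC}: card=10000; try (B,hash)→4600, (A,hash)→7600, (B,merge)→14000, (B,nl_idx)→19200, (A,merge)→55000, (B,nl)→102200 …(+1); best=4600 via (B,hash)

4600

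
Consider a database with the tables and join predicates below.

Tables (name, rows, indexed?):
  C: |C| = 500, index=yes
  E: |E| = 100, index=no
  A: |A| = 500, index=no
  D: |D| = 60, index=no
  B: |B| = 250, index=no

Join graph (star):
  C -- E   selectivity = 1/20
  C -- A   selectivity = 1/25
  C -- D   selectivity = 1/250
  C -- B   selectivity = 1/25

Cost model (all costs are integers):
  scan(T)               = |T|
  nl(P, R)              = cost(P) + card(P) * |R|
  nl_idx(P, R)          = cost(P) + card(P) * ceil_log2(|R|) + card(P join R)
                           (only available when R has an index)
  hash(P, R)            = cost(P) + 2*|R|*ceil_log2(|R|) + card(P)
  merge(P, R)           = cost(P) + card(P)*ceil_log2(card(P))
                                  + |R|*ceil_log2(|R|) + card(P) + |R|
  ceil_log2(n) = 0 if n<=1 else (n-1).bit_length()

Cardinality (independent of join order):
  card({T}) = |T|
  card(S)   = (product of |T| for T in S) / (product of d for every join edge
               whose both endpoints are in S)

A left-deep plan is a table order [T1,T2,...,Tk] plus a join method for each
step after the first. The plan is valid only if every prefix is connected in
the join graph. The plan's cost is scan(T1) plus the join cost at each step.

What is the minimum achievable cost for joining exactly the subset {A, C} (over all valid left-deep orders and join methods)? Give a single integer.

10000

Selinger DP over subsets of {A,C}:
  {C}: scan cost=500, card=500
  {A}: scan cost=500, card=500
  {AC}: card=10000; try (C,hash)→10000, (A,hash)→10000, (C,merge)→10500, (A,merge)→10500, (C,nl_idx)→15000, (C,nl)→250500 …(+1); best=10000 via (C,hash)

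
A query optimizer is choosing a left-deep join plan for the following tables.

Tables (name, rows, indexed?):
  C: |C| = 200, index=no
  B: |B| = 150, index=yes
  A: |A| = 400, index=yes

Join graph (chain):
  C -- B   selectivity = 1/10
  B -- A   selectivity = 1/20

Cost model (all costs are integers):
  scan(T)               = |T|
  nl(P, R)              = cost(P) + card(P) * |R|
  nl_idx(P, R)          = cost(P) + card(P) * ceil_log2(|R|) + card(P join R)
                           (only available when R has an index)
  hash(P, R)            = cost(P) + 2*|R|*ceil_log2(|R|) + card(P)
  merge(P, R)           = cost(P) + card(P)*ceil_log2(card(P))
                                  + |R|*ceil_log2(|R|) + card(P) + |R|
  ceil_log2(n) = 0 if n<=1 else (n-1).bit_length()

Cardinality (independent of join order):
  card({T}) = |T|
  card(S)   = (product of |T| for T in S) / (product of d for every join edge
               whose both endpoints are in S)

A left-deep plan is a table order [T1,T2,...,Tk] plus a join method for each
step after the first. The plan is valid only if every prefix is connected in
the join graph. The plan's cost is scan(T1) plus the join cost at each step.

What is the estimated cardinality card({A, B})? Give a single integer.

Tables in S: A(400), B(150)
Edges inside S: B-A(d=20)
numerator = 400 * 150 = 60000
denominator = 20 = 20
card(S) = 60000 / 20 = 3000

3000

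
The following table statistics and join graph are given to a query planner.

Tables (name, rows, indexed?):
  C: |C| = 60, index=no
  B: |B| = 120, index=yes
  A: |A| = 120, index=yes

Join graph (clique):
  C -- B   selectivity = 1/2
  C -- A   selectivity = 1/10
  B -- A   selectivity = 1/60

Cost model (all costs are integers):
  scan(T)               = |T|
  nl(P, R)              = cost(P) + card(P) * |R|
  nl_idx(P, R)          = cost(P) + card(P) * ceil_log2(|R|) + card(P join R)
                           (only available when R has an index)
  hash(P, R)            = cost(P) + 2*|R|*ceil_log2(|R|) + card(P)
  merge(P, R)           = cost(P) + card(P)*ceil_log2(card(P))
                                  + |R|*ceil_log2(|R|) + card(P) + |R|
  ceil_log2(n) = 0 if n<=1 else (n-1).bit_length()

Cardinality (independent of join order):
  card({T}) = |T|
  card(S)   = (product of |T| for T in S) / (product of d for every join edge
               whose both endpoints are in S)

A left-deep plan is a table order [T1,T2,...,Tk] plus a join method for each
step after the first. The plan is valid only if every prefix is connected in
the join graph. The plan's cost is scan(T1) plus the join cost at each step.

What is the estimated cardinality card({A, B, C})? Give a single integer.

720

Tables in S: A(120), B(120), C(60)
Edges inside S: C-B(d=2), C-A(d=10), B-A(d=60)
numerator = 120 * 120 * 60 = 864000
denominator = 2 * 10 * 60 = 1200
card(S) = 864000 / 1200 = 720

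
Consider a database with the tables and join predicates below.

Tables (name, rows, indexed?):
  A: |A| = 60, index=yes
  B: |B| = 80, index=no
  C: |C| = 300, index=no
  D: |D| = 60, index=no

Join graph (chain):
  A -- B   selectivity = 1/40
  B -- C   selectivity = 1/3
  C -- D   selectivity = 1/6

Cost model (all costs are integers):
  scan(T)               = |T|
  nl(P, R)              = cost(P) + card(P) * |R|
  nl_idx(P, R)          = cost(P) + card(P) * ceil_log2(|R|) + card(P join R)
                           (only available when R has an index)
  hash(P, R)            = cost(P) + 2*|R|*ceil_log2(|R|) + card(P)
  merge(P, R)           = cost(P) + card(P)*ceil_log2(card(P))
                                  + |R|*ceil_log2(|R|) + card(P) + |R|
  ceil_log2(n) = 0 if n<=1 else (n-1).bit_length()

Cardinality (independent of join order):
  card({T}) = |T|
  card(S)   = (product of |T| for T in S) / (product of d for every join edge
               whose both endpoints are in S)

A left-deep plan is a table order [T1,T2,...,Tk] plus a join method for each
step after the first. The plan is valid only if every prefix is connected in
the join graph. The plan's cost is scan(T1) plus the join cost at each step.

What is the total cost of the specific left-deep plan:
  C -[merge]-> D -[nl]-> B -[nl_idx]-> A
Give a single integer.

step 1: scan C: cost=300, card=300
step 2: join D via merge
    card(P join D) = 300*60/(6) = 3000
    cost = 300 + 300*9 + 60*6 + 300 + 60 = 3720
step 3: join B via nl
    card(P join B) = 3000*80/(3) = 80000
    cost = 3720 + 3000*80 = 243720
step 4: join A via nl_idx
    card(P join A) = 80000*60/(40) = 120000
    cost = 243720 + 80000*6 + 120000 = 843720

843720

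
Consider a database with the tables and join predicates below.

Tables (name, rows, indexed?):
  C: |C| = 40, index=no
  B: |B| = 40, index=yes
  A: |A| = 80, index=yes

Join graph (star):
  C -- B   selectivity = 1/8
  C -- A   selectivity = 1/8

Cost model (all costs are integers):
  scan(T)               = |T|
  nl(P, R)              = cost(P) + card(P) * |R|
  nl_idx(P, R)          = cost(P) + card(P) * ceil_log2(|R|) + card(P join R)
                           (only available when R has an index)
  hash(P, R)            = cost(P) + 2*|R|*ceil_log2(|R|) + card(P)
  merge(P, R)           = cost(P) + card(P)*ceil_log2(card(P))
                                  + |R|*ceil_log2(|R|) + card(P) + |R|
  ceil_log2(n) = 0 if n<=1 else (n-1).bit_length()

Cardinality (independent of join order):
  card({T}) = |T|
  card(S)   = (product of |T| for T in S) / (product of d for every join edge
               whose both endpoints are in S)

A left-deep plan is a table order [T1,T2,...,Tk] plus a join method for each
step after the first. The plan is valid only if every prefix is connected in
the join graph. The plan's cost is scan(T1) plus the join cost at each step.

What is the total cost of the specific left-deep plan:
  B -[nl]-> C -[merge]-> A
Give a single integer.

step 1: scan B: cost=40, card=40
step 2: join C via nl
    card(P join C) = 40*40/(8) = 200
    cost = 40 + 40*40 = 1640
step 3: join A via merge
    card(P join A) = 200*80/(8) = 2000
    cost = 1640 + 200*8 + 80*7 + 200 + 80 = 4080

4080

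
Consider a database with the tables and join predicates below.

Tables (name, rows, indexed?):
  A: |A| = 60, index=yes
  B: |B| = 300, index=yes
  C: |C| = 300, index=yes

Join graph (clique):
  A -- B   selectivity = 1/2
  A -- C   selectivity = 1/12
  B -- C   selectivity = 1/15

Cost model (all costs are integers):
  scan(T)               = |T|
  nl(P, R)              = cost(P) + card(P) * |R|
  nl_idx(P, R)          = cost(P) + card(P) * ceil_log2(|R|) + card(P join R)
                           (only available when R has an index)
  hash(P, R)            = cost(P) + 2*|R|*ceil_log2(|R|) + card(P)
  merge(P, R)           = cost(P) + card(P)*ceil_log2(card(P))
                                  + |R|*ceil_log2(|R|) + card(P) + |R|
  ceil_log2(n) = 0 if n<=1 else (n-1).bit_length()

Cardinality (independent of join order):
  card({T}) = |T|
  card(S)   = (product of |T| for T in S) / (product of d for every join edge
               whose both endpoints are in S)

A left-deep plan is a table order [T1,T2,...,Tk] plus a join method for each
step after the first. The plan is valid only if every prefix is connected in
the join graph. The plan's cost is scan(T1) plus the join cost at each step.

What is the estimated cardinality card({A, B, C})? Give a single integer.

15000

Tables in S: A(60), B(300), C(300)
Edges inside S: A-B(d=2), A-C(d=12), B-C(d=15)
numerator = 60 * 300 * 300 = 5400000
denominator = 2 * 12 * 15 = 360
card(S) = 5400000 / 360 = 15000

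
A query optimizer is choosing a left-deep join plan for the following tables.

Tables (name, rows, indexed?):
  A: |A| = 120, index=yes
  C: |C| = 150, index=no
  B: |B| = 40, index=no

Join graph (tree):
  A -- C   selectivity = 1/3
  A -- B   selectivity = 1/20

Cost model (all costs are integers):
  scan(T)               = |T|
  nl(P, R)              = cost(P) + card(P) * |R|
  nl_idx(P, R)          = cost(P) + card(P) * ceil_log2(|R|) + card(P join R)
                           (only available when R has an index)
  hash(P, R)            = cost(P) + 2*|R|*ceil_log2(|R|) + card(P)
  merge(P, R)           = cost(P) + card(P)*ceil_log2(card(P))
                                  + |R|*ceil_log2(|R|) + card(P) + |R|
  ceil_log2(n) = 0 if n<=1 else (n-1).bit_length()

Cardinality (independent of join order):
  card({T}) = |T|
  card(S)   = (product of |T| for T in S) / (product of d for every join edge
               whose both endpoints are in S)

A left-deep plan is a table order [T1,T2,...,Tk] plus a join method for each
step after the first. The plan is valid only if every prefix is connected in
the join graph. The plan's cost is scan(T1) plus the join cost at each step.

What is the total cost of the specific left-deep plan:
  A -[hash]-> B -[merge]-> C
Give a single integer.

step 1: scan A: cost=120, card=120
step 2: join B via hash
    card(P join B) = 120*40/(20) = 240
    cost = 120 + 2*40*6 + 120 = 720
step 3: join C via merge
    card(P join C) = 240*150/(3) = 12000
    cost = 720 + 240*8 + 150*8 + 240 + 150 = 4230

4230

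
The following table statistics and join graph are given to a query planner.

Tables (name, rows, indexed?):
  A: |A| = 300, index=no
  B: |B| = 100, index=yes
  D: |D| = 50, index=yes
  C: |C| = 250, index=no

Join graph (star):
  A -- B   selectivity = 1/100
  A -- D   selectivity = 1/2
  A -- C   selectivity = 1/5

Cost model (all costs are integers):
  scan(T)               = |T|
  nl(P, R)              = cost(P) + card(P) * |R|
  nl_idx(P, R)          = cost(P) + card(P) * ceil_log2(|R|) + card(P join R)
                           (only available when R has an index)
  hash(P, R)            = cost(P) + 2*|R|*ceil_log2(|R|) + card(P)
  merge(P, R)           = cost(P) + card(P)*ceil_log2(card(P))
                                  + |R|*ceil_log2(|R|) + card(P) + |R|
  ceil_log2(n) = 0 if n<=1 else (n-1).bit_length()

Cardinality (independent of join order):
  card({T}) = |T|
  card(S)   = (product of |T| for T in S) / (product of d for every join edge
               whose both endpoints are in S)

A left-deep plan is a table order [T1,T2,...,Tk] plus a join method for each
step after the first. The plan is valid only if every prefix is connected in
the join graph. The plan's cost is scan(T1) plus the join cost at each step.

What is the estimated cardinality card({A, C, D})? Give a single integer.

Tables in S: A(300), C(250), D(50)
Edges inside S: A-D(d=2), A-C(d=5)
numerator = 300 * 250 * 50 = 3750000
denominator = 2 * 5 = 10
card(S) = 3750000 / 10 = 375000

375000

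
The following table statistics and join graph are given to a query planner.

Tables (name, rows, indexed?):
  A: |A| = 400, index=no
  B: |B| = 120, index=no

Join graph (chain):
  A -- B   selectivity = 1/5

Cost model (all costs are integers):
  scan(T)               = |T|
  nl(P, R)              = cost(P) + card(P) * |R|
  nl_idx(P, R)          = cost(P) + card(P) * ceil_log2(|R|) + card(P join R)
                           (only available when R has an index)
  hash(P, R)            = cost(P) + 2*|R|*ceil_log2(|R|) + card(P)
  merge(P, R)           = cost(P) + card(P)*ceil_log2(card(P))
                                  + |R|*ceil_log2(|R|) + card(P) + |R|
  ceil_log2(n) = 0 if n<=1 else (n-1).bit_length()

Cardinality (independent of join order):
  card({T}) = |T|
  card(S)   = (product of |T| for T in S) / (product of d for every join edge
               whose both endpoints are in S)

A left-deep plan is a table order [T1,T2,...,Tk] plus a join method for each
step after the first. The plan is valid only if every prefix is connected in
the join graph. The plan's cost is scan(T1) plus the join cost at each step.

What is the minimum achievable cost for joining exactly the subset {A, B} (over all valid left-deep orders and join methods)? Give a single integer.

2480

Selinger DP over subsets of {A,B}:
  {A}: scan cost=400, card=400
  {B}: scan cost=120, card=120
  {AB}: card=9600; try (B,hash)→2480, (A,merge)→5080, (B,merge)→5360, (A,hash)→7440, (A,nl)→48120, (B,nl)→48400; best=2480 via (B,hash)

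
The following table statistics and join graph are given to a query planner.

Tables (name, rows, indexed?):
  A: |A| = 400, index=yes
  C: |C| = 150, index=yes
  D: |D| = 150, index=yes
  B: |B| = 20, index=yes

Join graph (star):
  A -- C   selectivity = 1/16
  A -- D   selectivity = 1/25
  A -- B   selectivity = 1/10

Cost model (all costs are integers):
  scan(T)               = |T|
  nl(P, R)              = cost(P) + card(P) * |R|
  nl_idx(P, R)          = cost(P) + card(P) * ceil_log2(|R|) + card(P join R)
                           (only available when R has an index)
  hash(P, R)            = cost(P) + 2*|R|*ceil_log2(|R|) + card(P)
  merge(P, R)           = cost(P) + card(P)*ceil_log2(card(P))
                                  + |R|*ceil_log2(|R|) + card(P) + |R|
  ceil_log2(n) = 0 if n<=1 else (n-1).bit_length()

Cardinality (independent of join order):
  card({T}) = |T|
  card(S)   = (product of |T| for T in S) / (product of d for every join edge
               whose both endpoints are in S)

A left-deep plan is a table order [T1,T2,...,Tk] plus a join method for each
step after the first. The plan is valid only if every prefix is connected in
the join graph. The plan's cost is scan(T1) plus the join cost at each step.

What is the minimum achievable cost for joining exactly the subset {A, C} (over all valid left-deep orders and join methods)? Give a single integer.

3200

Selinger DP over subsets of {A,C}:
  {A}: scan cost=400, card=400
  {C}: scan cost=150, card=150
  {AC}: card=3750; try (C,hash)→3200, (A,nl_idx)→5250, (A,merge)→5500, (C,merge)→5750, (C,nl_idx)→7350, (A,hash)→7500 …(+2); best=3200 via (C,hash)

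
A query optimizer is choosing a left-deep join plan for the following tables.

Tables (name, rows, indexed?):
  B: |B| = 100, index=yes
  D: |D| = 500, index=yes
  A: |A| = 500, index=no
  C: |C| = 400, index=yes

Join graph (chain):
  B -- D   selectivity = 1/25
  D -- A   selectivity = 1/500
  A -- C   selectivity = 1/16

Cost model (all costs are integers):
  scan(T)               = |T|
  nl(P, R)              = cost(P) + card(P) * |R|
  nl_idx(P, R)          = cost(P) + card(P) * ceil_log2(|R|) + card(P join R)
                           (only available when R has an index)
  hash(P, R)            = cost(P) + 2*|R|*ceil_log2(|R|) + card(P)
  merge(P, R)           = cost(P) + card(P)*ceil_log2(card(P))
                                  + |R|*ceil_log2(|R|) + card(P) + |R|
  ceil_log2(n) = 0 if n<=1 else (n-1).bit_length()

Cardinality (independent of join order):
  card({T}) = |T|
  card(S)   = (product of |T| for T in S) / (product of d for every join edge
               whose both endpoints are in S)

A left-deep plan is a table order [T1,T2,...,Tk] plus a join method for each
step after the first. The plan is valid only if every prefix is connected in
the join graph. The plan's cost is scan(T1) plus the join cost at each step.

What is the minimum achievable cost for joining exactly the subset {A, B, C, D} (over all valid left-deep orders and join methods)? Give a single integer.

Selinger DP over subsets of {A,B,C,D}:
  {B}: scan cost=100, card=100
  {D}: scan cost=500, card=500
  {A}: scan cost=500, card=500
  {C}: scan cost=400, card=400
  {BD}: card=2000; try (B,hash)→2400, (D,nl_idx)→3000, (D,merge)→5900, (B,nl_idx)→6000, (B,merge)→6300, (D,hash)→9200 …(+2); best=2400 via (B,hash)
  {AD}: card=500; try (D,nl_idx)→5500, (D,hash)→10000, (A,hash)→10000, (D,merge)→10500, (A,merge)→10500, (D,nl)→250500 …(+1); best=5500 via (D,nl_idx)
  {AC}: card=12500; try (C,hash)→8200, (A,merge)→9400, (C,merge)→9500, (A,hash)→9800, (C,nl_idx)→17500, (A,nl)→200400 …(+1); best=8200 via (C,hash)
  {ABD}: card=2000; try (B,hash)→7400, (B,nl_idx)→11000, (B,merge)→11300, (A,hash)→13400, (A,merge)→31400, (B,nl)→55500 …(+1); best=7400 via (B,hash)
  {ACD}: card=12500; try (C,hash)→13200, (C,merge)→14500, (C,nl_idx)→22500, (D,hash)→29700, (D,nl_idx)→133200, (D,merge)→200700 …(+2); best=13200 via (C,hash)
  {ABCD}: card=50000; try (C,hash)→16600, (B,hash)→27100, (C,merge)→35400, (C,nl_idx)→75400, (B,nl_idx)→150700, (B,merge)→201500 …(+2); best=16600 via (C,hash)

16600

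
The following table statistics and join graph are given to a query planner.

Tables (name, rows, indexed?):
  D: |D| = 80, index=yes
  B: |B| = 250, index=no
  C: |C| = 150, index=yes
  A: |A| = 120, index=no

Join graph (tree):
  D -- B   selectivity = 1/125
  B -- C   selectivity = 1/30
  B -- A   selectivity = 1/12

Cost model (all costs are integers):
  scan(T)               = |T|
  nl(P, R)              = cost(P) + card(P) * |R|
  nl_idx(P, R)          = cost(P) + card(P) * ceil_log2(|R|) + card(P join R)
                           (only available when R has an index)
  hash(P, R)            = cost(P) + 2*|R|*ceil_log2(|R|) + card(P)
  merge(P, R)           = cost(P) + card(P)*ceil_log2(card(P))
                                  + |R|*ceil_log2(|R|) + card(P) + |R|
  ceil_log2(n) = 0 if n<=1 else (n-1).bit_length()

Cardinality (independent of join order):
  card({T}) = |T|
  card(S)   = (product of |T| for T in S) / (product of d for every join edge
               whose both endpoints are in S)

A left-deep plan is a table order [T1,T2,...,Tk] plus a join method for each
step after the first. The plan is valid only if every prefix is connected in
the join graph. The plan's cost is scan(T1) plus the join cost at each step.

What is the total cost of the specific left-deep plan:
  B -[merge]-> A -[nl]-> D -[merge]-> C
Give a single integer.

step 1: scan B: cost=250, card=250
step 2: join A via merge
    card(P join A) = 250*120/(12) = 2500
    cost = 250 + 250*8 + 120*7 + 250 + 120 = 3460
step 3: join D via nl
    card(P join D) = 2500*80/(125) = 1600
    cost = 3460 + 2500*80 = 203460
step 4: join C via merge
    card(P join C) = 1600*150/(30) = 8000
    cost = 203460 + 1600*11 + 150*8 + 1600 + 150 = 224010

224010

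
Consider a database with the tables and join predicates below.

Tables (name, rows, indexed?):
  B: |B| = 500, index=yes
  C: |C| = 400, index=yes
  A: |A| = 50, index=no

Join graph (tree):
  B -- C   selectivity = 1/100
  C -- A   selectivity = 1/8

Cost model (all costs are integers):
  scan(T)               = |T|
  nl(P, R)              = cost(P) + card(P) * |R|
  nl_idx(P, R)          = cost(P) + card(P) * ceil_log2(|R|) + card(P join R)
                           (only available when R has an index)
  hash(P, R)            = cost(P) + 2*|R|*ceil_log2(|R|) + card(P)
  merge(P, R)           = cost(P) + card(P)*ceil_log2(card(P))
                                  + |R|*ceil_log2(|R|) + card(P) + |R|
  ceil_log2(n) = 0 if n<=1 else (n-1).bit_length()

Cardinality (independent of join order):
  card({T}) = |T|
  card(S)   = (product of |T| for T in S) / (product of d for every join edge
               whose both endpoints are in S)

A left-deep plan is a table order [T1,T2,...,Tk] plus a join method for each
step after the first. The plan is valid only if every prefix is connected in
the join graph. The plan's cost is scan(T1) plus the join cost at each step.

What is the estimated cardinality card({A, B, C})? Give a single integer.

Tables in S: A(50), B(500), C(400)
Edges inside S: B-C(d=100), C-A(d=8)
numerator = 50 * 500 * 400 = 10000000
denominator = 100 * 8 = 800
card(S) = 10000000 / 800 = 12500

12500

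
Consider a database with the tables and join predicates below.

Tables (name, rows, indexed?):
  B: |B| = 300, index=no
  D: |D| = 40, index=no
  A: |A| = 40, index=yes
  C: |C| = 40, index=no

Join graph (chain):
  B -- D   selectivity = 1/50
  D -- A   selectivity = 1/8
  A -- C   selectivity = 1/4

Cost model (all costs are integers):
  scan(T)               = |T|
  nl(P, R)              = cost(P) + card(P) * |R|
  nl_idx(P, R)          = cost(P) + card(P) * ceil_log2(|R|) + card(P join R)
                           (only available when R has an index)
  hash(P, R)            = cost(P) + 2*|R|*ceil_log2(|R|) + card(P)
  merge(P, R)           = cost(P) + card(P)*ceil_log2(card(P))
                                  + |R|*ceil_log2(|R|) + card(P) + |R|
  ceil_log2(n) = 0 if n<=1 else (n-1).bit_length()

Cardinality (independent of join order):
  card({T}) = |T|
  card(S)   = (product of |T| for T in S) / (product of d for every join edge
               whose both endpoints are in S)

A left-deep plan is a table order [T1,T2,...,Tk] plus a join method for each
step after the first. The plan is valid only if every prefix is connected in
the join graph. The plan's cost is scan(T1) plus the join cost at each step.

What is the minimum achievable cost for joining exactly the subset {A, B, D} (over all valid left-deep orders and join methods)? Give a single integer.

1800

Selinger DP over subsets of {A,B,D}:
  {B}: scan cost=300, card=300
  {D}: scan cost=40, card=40
  {A}: scan cost=40, card=40
  {BD}: card=240; try (D,hash)→1080, (B,merge)→3320, (D,merge)→3580, (B,hash)→5480, (B,nl)→12040, (D,nl)→12300; best=1080 via (D,hash)
  {AD}: card=200; try (A,nl_idx)→480, (D,hash)→560, (A,hash)→560, (D,merge)→600, (A,merge)→600, (D,nl)→1640 …(+1); best=480 via (A,nl_idx)
  {ABD}: card=1200; try (A,hash)→1800, (A,merge)→3520, (A,nl_idx)→3720, (B,merge)→5280, (B,hash)→6080, (A,nl)→10680 …(+1); best=1800 via (A,hash)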